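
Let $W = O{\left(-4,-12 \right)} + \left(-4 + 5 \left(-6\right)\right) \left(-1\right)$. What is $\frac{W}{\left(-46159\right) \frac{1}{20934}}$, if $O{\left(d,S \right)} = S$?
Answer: $- \frac{460548}{46159} \approx -9.9774$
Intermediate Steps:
$W = 22$ ($W = -12 + \left(-4 + 5 \left(-6\right)\right) \left(-1\right) = -12 + \left(-4 - 30\right) \left(-1\right) = -12 - -34 = -12 + 34 = 22$)
$\frac{W}{\left(-46159\right) \frac{1}{20934}} = \frac{22}{\left(-46159\right) \frac{1}{20934}} = \frac{22}{- \frac{46159}{20934}} = 22 \left(- \frac{20934}{46159}\right) = - \frac{460548}{46159}$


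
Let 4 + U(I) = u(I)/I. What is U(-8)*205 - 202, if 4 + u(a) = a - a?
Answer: -1839/2 ≈ -919.50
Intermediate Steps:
u(a) = -4 (u(a) = -4 + (a - a) = -4 + 0 = -4)
U(I) = -4 - 4/I
U(-8)*205 - 202 = (-4 - 4/(-8))*205 - 202 = (-4 - 4*(-1/8))*205 - 202 = (-4 + 1/2)*205 - 202 = -7/2*205 - 202 = -1435/2 - 202 = -1839/2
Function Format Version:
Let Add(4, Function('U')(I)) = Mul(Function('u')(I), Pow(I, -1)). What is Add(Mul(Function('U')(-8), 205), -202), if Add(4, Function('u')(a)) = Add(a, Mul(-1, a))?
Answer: Rational(-1839, 2) ≈ -919.50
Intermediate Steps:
Function('u')(a) = -4 (Function('u')(a) = Add(-4, Add(a, Mul(-1, a))) = Add(-4, 0) = -4)
Function('U')(I) = Add(-4, Mul(-4, Pow(I, -1)))
Add(Mul(Function('U')(-8), 205), -202) = Add(Mul(Add(-4, Mul(-4, Pow(-8, -1))), 205), -202) = Add(Mul(Add(-4, Mul(-4, Rational(-1, 8))), 205), -202) = Add(Mul(Add(-4, Rational(1, 2)), 205), -202) = Add(Mul(Rational(-7, 2), 205), -202) = Add(Rational(-1435, 2), -202) = Rational(-1839, 2)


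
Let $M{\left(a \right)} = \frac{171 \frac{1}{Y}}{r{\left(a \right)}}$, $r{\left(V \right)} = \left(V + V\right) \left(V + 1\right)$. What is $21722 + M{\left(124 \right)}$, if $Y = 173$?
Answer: $\frac{116495086171}{5363000} \approx 21722.0$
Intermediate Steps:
$r{\left(V \right)} = 2 V \left(1 + V\right)$
$M{\left(a \right)} = \frac{171}{346 a \left(1 + a\right)}$ ($M{\left(a \right)} = \frac{171 \cdot \frac{1}{173}}{2 a \left(1 + a\right)} = 171 \cdot \frac{1}{173} \frac{1}{2 a \left(1 + a\right)} = \frac{171 \frac{1}{2 a \left(1 + a\right)}}{173} = \frac{171}{346 a \left(1 + a\right)}$)
$21722 + M{\left(124 \right)} = 21722 + \frac{171}{346 \cdot 124 \left(1 + 124\right)} = 21722 + \frac{171}{346} \cdot \frac{1}{124} \cdot \frac{1}{125} = 21722 + \frac{171}{5363000} = \frac{116495086171}{5363000}$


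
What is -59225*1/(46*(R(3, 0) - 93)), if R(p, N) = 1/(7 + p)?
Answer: 12875/929 ≈ 13.859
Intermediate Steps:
-59225*1/(46*(R(3, 0) - 93)) = -59225*1/(46*(1/(7 + 3) - 93)) = -59225*1/(46*(1/10 - 93)) = -59225*1/(46*(⅒ - 93)) = -59225/((-929/10*46)) = -59225/(-21367/5) = -59225*(-5/21367) = 12875/929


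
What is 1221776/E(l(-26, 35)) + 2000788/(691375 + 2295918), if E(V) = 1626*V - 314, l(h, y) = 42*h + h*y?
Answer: 1431947246820/4862664761419 ≈ 0.29448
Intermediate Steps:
E(V) = -314 + 1626*V
1221776/E(l(-26, 35)) + 2000788/(691375 + 2295918) = 1221776/(-314 + 1626*(-26*(42 + 35))) + 2000788/(691375 + 2295918) = 1221776/(-314 + 1626*(-26*77)) + 2000788/2987293 = 1221776/(-314 + 1626*(-2002)) + 2000788*(1/2987293) = 1221776/(-314 - 3255252) + 2000788/2987293 = 1221776/(-3255566) + 2000788/2987293 = 1221776*(-1/3255566) + 2000788/2987293 = -610888/1627783 + 2000788/2987293 = 1431947246820/4862664761419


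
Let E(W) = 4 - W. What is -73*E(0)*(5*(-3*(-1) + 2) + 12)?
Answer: -10804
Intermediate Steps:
-73*E(0)*(5*(-3*(-1) + 2) + 12) = -73*(4 - 1*0)*(5*(-3*(-1) + 2) + 12) = -73*(4 + 0)*(5*(3 + 2) + 12) = -292*(5*5 + 12) = -292*(25 + 12) = -292*37 = -73*148 = -10804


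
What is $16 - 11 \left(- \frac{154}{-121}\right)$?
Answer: $2$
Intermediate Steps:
$16 - 11 \left(- \frac{154}{-121}\right) = 16 - 11 \left(\left(-154\right) \left(- \frac{1}{121}\right)\right) = 16 - 14 = 2$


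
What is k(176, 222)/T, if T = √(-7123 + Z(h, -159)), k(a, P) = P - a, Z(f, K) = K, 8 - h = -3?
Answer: -23*I*√7282/3641 ≈ -0.53905*I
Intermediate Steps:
h = 11 (h = 8 - 1*(-3) = 8 + 3 = 11)
T = I*√7282 (T = √(-7123 - 159) = √(-7282) = I*√7282 ≈ 85.335*I)
k(176, 222)/T = (222 - 1*176)/((I*√7282)) = (222 - 176)*(-I*√7282/7282) = 46*(-I*√7282/7282) = -23*I*√7282/3641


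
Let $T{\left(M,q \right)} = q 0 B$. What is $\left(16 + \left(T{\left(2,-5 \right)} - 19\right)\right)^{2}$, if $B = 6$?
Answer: $9$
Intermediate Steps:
$T{\left(M,q \right)} = 0$ ($T{\left(M,q \right)} = q 0 \cdot 6 = 0 \cdot 6 = 0$)
$\left(16 + \left(T{\left(2,-5 \right)} - 19\right)\right)^{2} = \left(16 + \left(0 - 19\right)\right)^{2} = \left(16 - 19\right)^{2} = \left(-3\right)^{2} = 9$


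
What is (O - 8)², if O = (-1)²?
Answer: 49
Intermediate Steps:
O = 1
(O - 8)² = (1 - 8)² = (-7)² = 49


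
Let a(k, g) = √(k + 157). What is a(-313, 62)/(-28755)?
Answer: -2*I*√39/28755 ≈ -0.00043436*I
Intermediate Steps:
a(k, g) = √(157 + k)
a(-313, 62)/(-28755) = √(157 - 313)/(-28755) = √(-156)*(-1/28755) = (2*I*√39)*(-1/28755) = -2*I*√39/28755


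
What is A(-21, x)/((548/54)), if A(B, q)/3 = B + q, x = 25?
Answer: 162/137 ≈ 1.1825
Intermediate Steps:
A(B, q) = 3*B + 3*q (A(B, q) = 3*(B + q) = 3*B + 3*q)
A(-21, x)/((548/54)) = (3*(-21) + 3*25)/((548/54)) = (-63 + 75)/((548*(1/54))) = 12/(274/27) = 12*(27/274) = 162/137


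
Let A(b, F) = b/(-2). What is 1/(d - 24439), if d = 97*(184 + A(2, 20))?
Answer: -1/6688 ≈ -0.00014952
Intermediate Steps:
A(b, F) = -b/2 (A(b, F) = b*(-1/2) = -b/2)
d = 17751 (d = 97*(184 - 1/2*2) = 97*(184 - 1) = 97*183 = 17751)
1/(d - 24439) = 1/(17751 - 24439) = 1/(-6688) = -1/6688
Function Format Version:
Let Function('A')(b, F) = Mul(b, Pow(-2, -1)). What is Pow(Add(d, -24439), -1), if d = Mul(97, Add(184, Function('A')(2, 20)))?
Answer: Rational(-1, 6688) ≈ -0.00014952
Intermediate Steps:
Function('A')(b, F) = Mul(Rational(-1, 2), b) (Function('A')(b, F) = Mul(b, Rational(-1, 2)) = Mul(Rational(-1, 2), b))
d = 17751 (d = Mul(97, Add(184, Mul(Rational(-1, 2), 2))) = Mul(97, Add(184, -1)) = Mul(97, 183) = 17751)
Pow(Add(d, -24439), -1) = Pow(Add(17751, -24439), -1) = Pow(-6688, -1) = Rational(-1, 6688)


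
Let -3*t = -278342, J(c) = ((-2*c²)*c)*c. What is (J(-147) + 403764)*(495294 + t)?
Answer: -548964171709184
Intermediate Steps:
J(c) = -2*c⁴ (J(c) = (-2*c³)*c = -2*c⁴)
t = 278342/3 (t = -⅓*(-278342) = 278342/3 ≈ 92781.)
(J(-147) + 403764)*(495294 + t) = (-2*(-147)⁴ + 403764)*(495294 + 278342/3) = (-2*466948881 + 403764)*(1764224/3) = (-933897762 + 403764)*(1764224/3) = -933493998*1764224/3 = -548964171709184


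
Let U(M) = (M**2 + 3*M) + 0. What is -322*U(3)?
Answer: -5796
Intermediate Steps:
U(M) = M**2 + 3*M
-322*U(3) = -966*(3 + 3) = -966*6 = -322*18 = -5796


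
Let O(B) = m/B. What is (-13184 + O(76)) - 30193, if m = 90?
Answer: -1648281/38 ≈ -43376.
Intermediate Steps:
O(B) = 90/B
(-13184 + O(76)) - 30193 = (-13184 + 90/76) - 30193 = (-13184 + 90*(1/76)) - 30193 = (-13184 + 45/38) - 30193 = -500947/38 - 30193 = -1648281/38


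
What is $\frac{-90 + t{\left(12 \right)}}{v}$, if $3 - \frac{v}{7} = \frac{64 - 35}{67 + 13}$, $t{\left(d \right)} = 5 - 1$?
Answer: $- \frac{6880}{1477} \approx -4.6581$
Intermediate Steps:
$t{\left(d \right)} = 4$ ($t{\left(d \right)} = 5 - 1 = 4$)
$v = \frac{1477}{80}$ ($v = 21 - 7 \frac{64 - 35}{67 + 13} = 21 - 7 \cdot \frac{29}{80} = 21 - 7 \cdot 29 \cdot \frac{1}{80} = 21 - \frac{203}{80} = \frac{1477}{80} \approx 18.462$)
$\frac{-90 + t{\left(12 \right)}}{v} = \frac{-90 + 4}{\frac{1477}{80}} = \frac{80}{1477} \left(-86\right) = - \frac{6880}{1477}$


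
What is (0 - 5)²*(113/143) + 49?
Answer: 9832/143 ≈ 68.755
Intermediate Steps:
(0 - 5)²*(113/143) + 49 = (-5)²*(113*(1/143)) + 49 = 25*(113/143) + 49 = 2825/143 + 49 = 9832/143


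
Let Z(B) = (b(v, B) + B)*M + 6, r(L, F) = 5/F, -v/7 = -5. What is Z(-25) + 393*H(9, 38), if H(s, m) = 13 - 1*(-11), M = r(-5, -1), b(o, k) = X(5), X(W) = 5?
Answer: 9538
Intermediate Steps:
v = 35 (v = -7*(-5) = 35)
b(o, k) = 5
M = -5 (M = 5/(-1) = 5*(-1) = -5)
Z(B) = -19 - 5*B (Z(B) = (5 + B)*(-5) + 6 = (-25 - 5*B) + 6 = -19 - 5*B)
H(s, m) = 24 (H(s, m) = 13 + 11 = 24)
Z(-25) + 393*H(9, 38) = (-19 - 5*(-25)) + 393*24 = (-19 + 125) + 9432 = 106 + 9432 = 9538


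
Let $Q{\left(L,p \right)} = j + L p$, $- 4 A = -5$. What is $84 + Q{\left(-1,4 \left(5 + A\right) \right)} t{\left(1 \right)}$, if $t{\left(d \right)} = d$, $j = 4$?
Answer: $63$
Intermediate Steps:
$A = \frac{5}{4}$ ($A = \left(- \frac{1}{4}\right) \left(-5\right) = \frac{5}{4} \approx 1.25$)
$Q{\left(L,p \right)} = 4 + L p$
$84 + Q{\left(-1,4 \left(5 + A\right) \right)} t{\left(1 \right)} = 84 + \left(4 - 4 \left(5 + \frac{5}{4}\right)\right) 1 = 84 + \left(4 - 4 \cdot \frac{25}{4}\right) 1 = 84 + \left(4 - 25\right) 1 = 84 - 21 = 63$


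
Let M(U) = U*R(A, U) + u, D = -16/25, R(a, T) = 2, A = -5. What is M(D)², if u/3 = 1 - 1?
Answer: 1024/625 ≈ 1.6384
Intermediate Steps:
u = 0 (u = 3*(1 - 1) = 3*0 = 0)
D = -16/25 (D = -16*1/25 = -16/25 ≈ -0.64000)
M(U) = 2*U (M(U) = U*2 + 0 = 2*U + 0 = 2*U)
M(D)² = (2*(-16/25))² = (-32/25)² = 1024/625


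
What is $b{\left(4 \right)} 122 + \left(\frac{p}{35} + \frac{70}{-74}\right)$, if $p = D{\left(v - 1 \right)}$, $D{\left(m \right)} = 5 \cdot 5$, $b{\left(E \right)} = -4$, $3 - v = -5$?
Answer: $- \frac{126452}{259} \approx -488.23$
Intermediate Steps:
$v = 8$ ($v = 3 - -5 = 3 + 5 = 8$)
$D{\left(m \right)} = 25$
$p = 25$
$b{\left(4 \right)} 122 + \left(\frac{p}{35} + \frac{70}{-74}\right) = \left(-4\right) 122 + \left(\frac{25}{35} + \frac{70}{-74}\right) = -488 + \left(25 \cdot \frac{1}{35} + 70 \left(- \frac{1}{74}\right)\right) = -488 + \left(\frac{5}{7} - \frac{35}{37}\right) = -488 - \frac{60}{259} = - \frac{126452}{259}$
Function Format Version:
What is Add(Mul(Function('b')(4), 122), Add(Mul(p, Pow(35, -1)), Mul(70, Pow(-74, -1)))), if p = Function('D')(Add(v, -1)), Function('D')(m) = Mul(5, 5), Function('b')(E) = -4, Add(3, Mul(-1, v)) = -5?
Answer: Rational(-126452, 259) ≈ -488.23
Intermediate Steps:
v = 8 (v = Add(3, Mul(-1, -5)) = Add(3, 5) = 8)
Function('D')(m) = 25
p = 25
Add(Mul(Function('b')(4), 122), Add(Mul(p, Pow(35, -1)), Mul(70, Pow(-74, -1)))) = Add(Mul(-4, 122), Add(Mul(25, Pow(35, -1)), Mul(70, Pow(-74, -1)))) = Add(-488, Add(Mul(25, Rational(1, 35)), Mul(70, Rational(-1, 74)))) = Add(-488, Add(Rational(5, 7), Rational(-35, 37))) = Add(-488, Rational(-60, 259)) = Rational(-126452, 259)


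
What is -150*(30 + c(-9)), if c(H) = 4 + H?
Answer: -3750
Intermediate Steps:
-150*(30 + c(-9)) = -150*(30 + (4 - 9)) = -150*(30 - 5) = -150*25 = -3750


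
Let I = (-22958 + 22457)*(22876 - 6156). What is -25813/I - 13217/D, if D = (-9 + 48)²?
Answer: -36891948889/4246997040 ≈ -8.6866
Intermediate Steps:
D = 1521 (D = 39² = 1521)
I = -8376720 (I = -501*16720 = -8376720)
-25813/I - 13217/D = -25813/(-8376720) - 13217/1521 = -25813*(-1/8376720) - 13217*1/1521 = 25813/8376720 - 13217/1521 = -36891948889/4246997040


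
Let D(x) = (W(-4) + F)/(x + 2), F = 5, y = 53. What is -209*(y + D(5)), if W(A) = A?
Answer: -77748/7 ≈ -11107.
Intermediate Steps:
D(x) = 1/(2 + x) (D(x) = (-4 + 5)/(x + 2) = 1/(2 + x))
-209*(y + D(5)) = -209*(53 + 1/(2 + 5)) = -209*(53 + 1/7) = -209*(53 + ⅐) = -209*372/7 = -77748/7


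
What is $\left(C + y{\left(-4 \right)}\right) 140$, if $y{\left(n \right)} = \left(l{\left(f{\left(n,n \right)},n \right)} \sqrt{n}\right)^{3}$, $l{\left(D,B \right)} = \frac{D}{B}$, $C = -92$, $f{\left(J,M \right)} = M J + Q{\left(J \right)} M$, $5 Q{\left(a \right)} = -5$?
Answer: $-12880 + 140000 i \approx -12880.0 + 1.4 \cdot 10^{5} i$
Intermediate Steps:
$Q{\left(a \right)} = -1$ ($Q{\left(a \right)} = \frac{1}{5} \left(-5\right) = -1$)
$f{\left(J,M \right)} = - M + J M$ ($f{\left(J,M \right)} = M J - M = J M - M = - M + J M$)
$y{\left(n \right)} = n^{\frac{3}{2}} \left(-1 + n\right)^{3}$ ($y{\left(n \right)} = \left(\frac{n \left(-1 + n\right)}{n} \sqrt{n}\right)^{3} = \left(\left(-1 + n\right) \sqrt{n}\right)^{3} = \left(\sqrt{n} \left(-1 + n\right)\right)^{3} = n^{\frac{3}{2}} \left(-1 + n\right)^{3}$)
$\left(C + y{\left(-4 \right)}\right) 140 = \left(-92 + \left(-4\right)^{\frac{3}{2}} \left(-1 - 4\right)^{3}\right) 140 = \left(-92 + - 8 i \left(-5\right)^{3}\right) 140 = \left(-92 + - 8 i \left(-125\right)\right) 140 = \left(-92 + 1000 i\right) 140 = -12880 + 140000 i$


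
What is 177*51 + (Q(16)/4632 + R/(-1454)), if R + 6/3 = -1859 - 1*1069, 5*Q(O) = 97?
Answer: 152024487559/16837320 ≈ 9029.0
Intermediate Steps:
Q(O) = 97/5 (Q(O) = (⅕)*97 = 97/5)
R = -2930 (R = -2 + (-1859 - 1*1069) = -2 + (-1859 - 1069) = -2 - 2928 = -2930)
177*51 + (Q(16)/4632 + R/(-1454)) = 177*51 + ((97/5)/4632 - 2930/(-1454)) = 9027 + ((97/5)*(1/4632) - 2930*(-1/1454)) = 9027 + (97/23160 + 1465/727) = 9027 + 33999919/16837320 = 152024487559/16837320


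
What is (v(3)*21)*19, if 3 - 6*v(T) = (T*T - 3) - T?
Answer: 0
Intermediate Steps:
v(T) = 1 - T²/6 + T/6 (v(T) = ½ - ((T*T - 3) - T)/6 = ½ - ((T² - 3) - T)/6 = ½ - ((-3 + T²) - T)/6 = ½ - (-3 + T² - T)/6 = ½ + (½ - T²/6 + T/6) = 1 - T²/6 + T/6)
(v(3)*21)*19 = ((1 - ⅙*3² + (⅙)*3)*21)*19 = ((1 - ⅙*9 + ½)*21)*19 = ((1 - 3/2 + ½)*21)*19 = (0*21)*19 = 0*19 = 0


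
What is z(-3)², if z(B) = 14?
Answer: 196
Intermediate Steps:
z(-3)² = 14² = 196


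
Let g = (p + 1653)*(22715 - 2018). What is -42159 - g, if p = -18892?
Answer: 356753424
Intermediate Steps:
g = -356795583 (g = (-18892 + 1653)*(22715 - 2018) = -17239*20697 = -356795583)
-42159 - g = -42159 - 1*(-356795583) = -42159 + 356795583 = 356753424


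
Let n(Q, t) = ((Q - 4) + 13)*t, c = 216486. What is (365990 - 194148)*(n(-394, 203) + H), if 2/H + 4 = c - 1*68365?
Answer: -27250102049082/2029 ≈ -1.3430e+10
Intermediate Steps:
n(Q, t) = t*(9 + Q) (n(Q, t) = ((-4 + Q) + 13)*t = (9 + Q)*t = t*(9 + Q))
H = 2/148117 (H = 2/(-4 + (216486 - 1*68365)) = 2/(-4 + (216486 - 68365)) = 2/(-4 + 148121) = 2/148117 ≈ 1.3503e-5)
(365990 - 194148)*(n(-394, 203) + H) = (365990 - 194148)*(203*(9 - 394) + 2/148117) = 171842*(203*(-385) + 2/148117) = 171842*(-78155 + 2/148117) = 171842*(-11576084133/148117) = -27250102049082/2029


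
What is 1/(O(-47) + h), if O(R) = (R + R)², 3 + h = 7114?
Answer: 1/15947 ≈ 6.2708e-5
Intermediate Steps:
h = 7111 (h = -3 + 7114 = 7111)
O(R) = 4*R² (O(R) = (2*R)² = 4*R²)
1/(O(-47) + h) = 1/(4*(-47)² + 7111) = 1/(4*2209 + 7111) = 1/(8836 + 7111) = 1/15947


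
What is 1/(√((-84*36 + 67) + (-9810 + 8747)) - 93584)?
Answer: -23396/2189492269 - I*√1005/4378984538 ≈ -1.0686e-5 - 7.2395e-9*I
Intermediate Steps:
1/(√((-84*36 + 67) + (-9810 + 8747)) - 93584) = 1/(√((-3024 + 67) - 1063) - 93584) = 1/(√(-2957 - 1063) - 93584) = 1/(√(-4020) - 93584) = 1/(2*I*√1005 - 93584) = 1/(-93584 + 2*I*√1005)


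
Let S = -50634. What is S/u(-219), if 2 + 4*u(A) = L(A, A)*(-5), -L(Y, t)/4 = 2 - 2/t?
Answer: -22177692/4181 ≈ -5304.4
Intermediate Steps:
L(Y, t) = -8 + 8/t (L(Y, t) = -4*(2 - 2/t) = -8 + 8/t)
u(A) = 19/2 - 10/A (u(A) = -1/2 + ((-8 + 8/A)*(-5))/4 = -1/2 + (40 - 40/A)/4 = -1/2 + (10 - 10/A) = 19/2 - 10/A)
S/u(-219) = -50634/(19/2 - 10/(-219)) = -50634/(19/2 - 10*(-1/219)) = -50634/(19/2 + 10/219) = -50634/4181/438 = -50634*438/4181 = -22177692/4181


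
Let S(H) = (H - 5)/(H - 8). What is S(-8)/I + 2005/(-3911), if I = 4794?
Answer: -153740677/299989344 ≈ -0.51249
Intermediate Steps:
S(H) = (-5 + H)/(-8 + H)
S(-8)/I + 2005/(-3911) = ((-5 - 8)/(-8 - 8))/4794 + 2005/(-3911) = (-13/(-16))*(1/4794) + 2005*(-1/3911) = -1/16*(-13)*(1/4794) - 2005/3911 = (13/16)*(1/4794) - 2005/3911 = 13/76704 - 2005/3911 = -153740677/299989344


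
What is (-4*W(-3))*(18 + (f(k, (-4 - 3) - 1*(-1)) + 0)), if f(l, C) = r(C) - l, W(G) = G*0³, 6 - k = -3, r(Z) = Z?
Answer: 0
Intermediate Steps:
k = 9 (k = 6 - 1*(-3) = 6 + 3 = 9)
W(G) = 0 (W(G) = G*0 = 0)
f(l, C) = C - l
(-4*W(-3))*(18 + (f(k, (-4 - 3) - 1*(-1)) + 0)) = (-4*0)*(18 + ((((-4 - 3) - 1*(-1)) - 1*9) + 0)) = 0*(18 + (((-7 + 1) - 9) + 0)) = 0*(18 + ((-6 - 9) + 0)) = 0*(18 + (-15 + 0)) = 0*(18 - 15) = 0*3 = 0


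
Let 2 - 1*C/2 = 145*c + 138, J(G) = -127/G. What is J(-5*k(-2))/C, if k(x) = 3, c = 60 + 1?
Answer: -127/269430 ≈ -0.00047137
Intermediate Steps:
c = 61
C = -17962 (C = 4 - 2*(145*61 + 138) = 4 - 2*(8845 + 138) = 4 - 2*8983 = 4 - 17966 = -17962)
J(-5*k(-2))/C = -127/((-5*3))/(-17962) = -127/(-15)*(-1/17962) = -127*(-1/15)*(-1/17962) = (127/15)*(-1/17962) = -127/269430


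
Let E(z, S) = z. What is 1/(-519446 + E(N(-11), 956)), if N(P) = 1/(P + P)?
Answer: -22/11427813 ≈ -1.9251e-6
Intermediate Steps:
N(P) = 1/(2*P)
1/(-519446 + E(N(-11), 956)) = 1/(-519446 + (½)/(-11)) = 1/(-519446 + (½)*(-1/11)) = 1/(-519446 - 1/22) = 1/(-11427813/22) = -22/11427813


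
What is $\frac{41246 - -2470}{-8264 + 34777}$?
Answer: $\frac{43716}{26513} \approx 1.6489$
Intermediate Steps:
$\frac{41246 - -2470}{-8264 + 34777} = \frac{41246 + \left(-157 + 2627\right)}{26513} = \left(41246 + 2470\right) \frac{1}{26513} = 43716 \cdot \frac{1}{26513} = \frac{43716}{26513}$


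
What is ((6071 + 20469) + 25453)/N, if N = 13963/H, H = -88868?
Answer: -4620513924/13963 ≈ -3.3091e+5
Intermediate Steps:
N = -13963/88868 (N = 13963/(-88868) = 13963*(-1/88868) = -13963/88868 ≈ -0.15712)
((6071 + 20469) + 25453)/N = ((6071 + 20469) + 25453)/(-13963/88868) = (26540 + 25453)*(-88868/13963) = 51993*(-88868/13963) = -4620513924/13963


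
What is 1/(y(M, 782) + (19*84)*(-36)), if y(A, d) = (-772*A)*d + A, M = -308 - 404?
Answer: 1/429779080 ≈ 2.3268e-9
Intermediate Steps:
M = -712
y(A, d) = A - 772*A*d (y(A, d) = -772*A*d + A = A - 772*A*d)
1/(y(M, 782) + (19*84)*(-36)) = 1/(-712*(1 - 772*782) + (19*84)*(-36)) = 1/(-712*(1 - 603704) + 1596*(-36)) = 1/(-712*(-603703) - 57456) = 1/(429836536 - 57456) = 1/429779080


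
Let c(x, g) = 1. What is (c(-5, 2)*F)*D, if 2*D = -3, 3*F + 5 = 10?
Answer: -5/2 ≈ -2.5000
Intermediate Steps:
F = 5/3 (F = -5/3 + (⅓)*10 = -5/3 + 10/3 = 5/3 ≈ 1.6667)
D = -3/2 (D = (½)*(-3) = -3/2 ≈ -1.5000)
(c(-5, 2)*F)*D = (1*(5/3))*(-3/2) = (5/3)*(-3/2) = -5/2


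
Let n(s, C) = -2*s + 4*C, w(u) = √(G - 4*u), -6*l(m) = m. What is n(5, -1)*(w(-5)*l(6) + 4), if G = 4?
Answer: -56 + 28*√6 ≈ 12.586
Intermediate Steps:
l(m) = -m/6
w(u) = √(4 - 4*u)
n(5, -1)*(w(-5)*l(6) + 4) = (-2*5 + 4*(-1))*((2*√(1 - 1*(-5)))*(-⅙*6) + 4) = (-10 - 4)*((2*√(1 + 5))*(-1) + 4) = -14*((2*√6)*(-1) + 4) = -14*(-2*√6 + 4) = -14*(4 - 2*√6) = -56 + 28*√6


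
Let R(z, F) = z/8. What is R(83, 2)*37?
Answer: 3071/8 ≈ 383.88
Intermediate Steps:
R(z, F) = z/8 (R(z, F) = z*(⅛) = z/8)
R(83, 2)*37 = ((⅛)*83)*37 = (83/8)*37 = 3071/8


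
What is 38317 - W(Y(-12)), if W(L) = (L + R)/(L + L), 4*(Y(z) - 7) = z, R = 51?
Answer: 306481/8 ≈ 38310.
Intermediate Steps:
Y(z) = 7 + z/4
W(L) = (51 + L)/(2*L) (W(L) = (L + 51)/(L + L) = (51 + L)/((2*L)) = (51 + L)*(1/(2*L)) = (51 + L)/(2*L))
38317 - W(Y(-12)) = 38317 - (51 + (7 + (¼)*(-12)))/(2*(7 + (¼)*(-12))) = 38317 - (51 + (7 - 3))/(2*(7 - 3)) = 38317 - (51 + 4)/(2*4) = 38317 - 55/(2*4) = 38317 - 1*55/8 = 38317 - 55/8 = 306481/8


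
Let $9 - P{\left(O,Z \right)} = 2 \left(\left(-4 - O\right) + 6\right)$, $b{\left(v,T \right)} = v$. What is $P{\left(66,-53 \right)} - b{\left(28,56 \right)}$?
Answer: $109$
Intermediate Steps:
$P{\left(O,Z \right)} = 5 + 2 O$ ($P{\left(O,Z \right)} = 9 - 2 \left(\left(-4 - O\right) + 6\right) = 9 - 2 \left(2 - O\right) = 9 - \left(4 - 2 O\right) = 9 + \left(-4 + 2 O\right) = 5 + 2 O$)
$P{\left(66,-53 \right)} - b{\left(28,56 \right)} = \left(5 + 2 \cdot 66\right) - 28 = \left(5 + 132\right) - 28 = 137 - 28 = 109$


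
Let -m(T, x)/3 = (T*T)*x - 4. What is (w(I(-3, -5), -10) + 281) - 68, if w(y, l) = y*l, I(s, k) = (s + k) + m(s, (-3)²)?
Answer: 2603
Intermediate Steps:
m(T, x) = 12 - 3*x*T² (m(T, x) = -3*((T*T)*x - 4) = -3*(T²*x - 4) = -3*(x*T² - 4) = -3*(-4 + x*T²) = 12 - 3*x*T²)
I(s, k) = 12 + k + s - 27*s² (I(s, k) = (s + k) + (12 - 3*(-3)²*s²) = (k + s) + (12 - 3*9*s²) = (k + s) + (12 - 27*s²) = 12 + k + s - 27*s²)
w(y, l) = l*y
(w(I(-3, -5), -10) + 281) - 68 = (-10*(12 - 5 - 3 - 27*(-3)²) + 281) - 68 = (-10*(12 - 5 - 3 - 27*9) + 281) - 68 = (-10*(12 - 5 - 3 - 243) + 281) - 68 = (-10*(-239) + 281) - 68 = (2390 + 281) - 68 = 2671 - 68 = 2603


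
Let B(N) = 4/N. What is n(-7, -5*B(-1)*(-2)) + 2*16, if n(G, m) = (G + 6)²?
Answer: 33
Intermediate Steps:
n(G, m) = (6 + G)²
n(-7, -5*B(-1)*(-2)) + 2*16 = (6 - 7)² + 2*16 = (-1)² + 32 = 1 + 32 = 33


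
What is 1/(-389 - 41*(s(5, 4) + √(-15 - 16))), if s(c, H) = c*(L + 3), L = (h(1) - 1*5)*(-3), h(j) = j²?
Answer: I/(-3464*I + 41*√31) ≈ -0.00028744 + 1.8942e-5*I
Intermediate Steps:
L = 12 (L = (1² - 1*5)*(-3) = (1 - 5)*(-3) = -4*(-3) = 12)
s(c, H) = 15*c (s(c, H) = c*(12 + 3) = c*15 = 15*c)
1/(-389 - 41*(s(5, 4) + √(-15 - 16))) = 1/(-389 - 41*(15*5 + √(-15 - 16))) = 1/(-389 - 41*(75 + √(-31))) = 1/(-389 - 41*(75 + I*√31)) = 1/(-389 + (-3075 - 41*I*√31)) = 1/(-3464 - 41*I*√31)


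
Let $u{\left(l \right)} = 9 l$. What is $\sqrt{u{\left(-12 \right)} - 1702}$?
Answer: $i \sqrt{1810} \approx 42.544 i$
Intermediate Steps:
$\sqrt{u{\left(-12 \right)} - 1702} = \sqrt{9 \left(-12\right) - 1702} = \sqrt{-108 - 1702} = \sqrt{-1810} = i \sqrt{1810}$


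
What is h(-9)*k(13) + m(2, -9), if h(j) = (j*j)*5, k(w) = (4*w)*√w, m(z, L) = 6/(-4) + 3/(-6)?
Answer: -2 + 21060*√13 ≈ 75931.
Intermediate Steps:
m(z, L) = -2 (m(z, L) = 6*(-¼) + 3*(-⅙) = -3/2 - ½ = -2)
k(w) = 4*w^(3/2)
h(j) = 5*j² (h(j) = j²*5 = 5*j²)
h(-9)*k(13) + m(2, -9) = (5*(-9)²)*(4*13^(3/2)) - 2 = (5*81)*(4*(13*√13)) - 2 = 405*(52*√13) - 2 = 21060*√13 - 2 = -2 + 21060*√13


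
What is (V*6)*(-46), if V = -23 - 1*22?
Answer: 12420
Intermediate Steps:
V = -45 (V = -23 - 22 = -45)
(V*6)*(-46) = -45*6*(-46) = -270*(-46) = 12420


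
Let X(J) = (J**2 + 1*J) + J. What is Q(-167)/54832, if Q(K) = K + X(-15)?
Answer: 7/13708 ≈ 0.00051065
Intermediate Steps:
X(J) = J**2 + 2*J (X(J) = (J**2 + J) + J = (J + J**2) + J = J**2 + 2*J)
Q(K) = 195 + K (Q(K) = K - 15*(2 - 15) = K - 15*(-13) = K + 195 = 195 + K)
Q(-167)/54832 = (195 - 167)/54832 = 28*(1/54832) = 7/13708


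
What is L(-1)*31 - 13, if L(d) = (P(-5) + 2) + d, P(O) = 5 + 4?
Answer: 297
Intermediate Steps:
P(O) = 9
L(d) = 11 + d (L(d) = (9 + 2) + d = 11 + d)
L(-1)*31 - 13 = (11 - 1)*31 - 13 = 10*31 - 13 = 310 - 13 = 297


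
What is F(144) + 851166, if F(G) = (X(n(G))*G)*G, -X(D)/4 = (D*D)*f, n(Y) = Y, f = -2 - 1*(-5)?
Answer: -5158929186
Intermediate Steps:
f = 3 (f = -2 + 5 = 3)
X(D) = -12*D**2 (X(D) = -4*D*D*3 = -4*D**2*3 = -12*D**2)
F(G) = -12*G**4 (F(G) = ((-12*G**2)*G)*G = (-12*G**3)*G = -12*G**4)
F(144) + 851166 = -12*144**4 + 851166 = -12*429981696 + 851166 = -5159780352 + 851166 = -5158929186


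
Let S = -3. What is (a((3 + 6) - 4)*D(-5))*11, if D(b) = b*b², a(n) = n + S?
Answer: -2750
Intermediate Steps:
a(n) = -3 + n (a(n) = n - 3 = -3 + n)
D(b) = b³
(a((3 + 6) - 4)*D(-5))*11 = ((-3 + ((3 + 6) - 4))*(-5)³)*11 = ((-3 + (9 - 4))*(-125))*11 = ((-3 + 5)*(-125))*11 = (2*(-125))*11 = -250*11 = -2750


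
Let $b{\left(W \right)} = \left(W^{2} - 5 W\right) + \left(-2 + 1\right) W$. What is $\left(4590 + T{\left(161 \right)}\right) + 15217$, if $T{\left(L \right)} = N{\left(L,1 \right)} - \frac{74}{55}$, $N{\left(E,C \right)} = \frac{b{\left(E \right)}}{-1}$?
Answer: $- \frac{283214}{55} \approx -5149.3$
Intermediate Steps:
$b{\left(W \right)} = W^{2} - 6 W$ ($b{\left(W \right)} = \left(W^{2} - 5 W\right) - W = W^{2} - 6 W$)
$N{\left(E,C \right)} = - E \left(-6 + E\right)$ ($N{\left(E,C \right)} = \frac{E \left(-6 + E\right)}{-1} = E \left(-6 + E\right) \left(-1\right) = - E \left(-6 + E\right)$)
$T{\left(L \right)} = - \frac{74}{55} + L \left(6 - L\right)$ ($T{\left(L \right)} = L \left(6 - L\right) - \frac{74}{55} = - \frac{74}{55} + L \left(6 - L\right)$)
$\left(4590 + T{\left(161 \right)}\right) + 15217 = \left(4590 - \frac{1372599}{55}\right) + 15217 = - \frac{1120149}{55} + 15217 = - \frac{283214}{55}$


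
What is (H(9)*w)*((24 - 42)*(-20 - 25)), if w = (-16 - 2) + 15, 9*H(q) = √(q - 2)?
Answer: -270*√7 ≈ -714.35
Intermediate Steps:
H(q) = √(-2 + q)/9 (H(q) = √(q - 2)/9 = √(-2 + q)/9)
w = -3 (w = -18 + 15 = -3)
(H(9)*w)*((24 - 42)*(-20 - 25)) = ((√(-2 + 9)/9)*(-3))*((24 - 42)*(-20 - 25)) = ((√7/9)*(-3))*(-18*(-45)) = -√7/3*810 = -270*√7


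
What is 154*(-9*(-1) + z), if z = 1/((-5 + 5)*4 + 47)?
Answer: 65296/47 ≈ 1389.3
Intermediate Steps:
z = 1/47 (z = 1/(0*4 + 47) = 1/(0 + 47) = 1/47 ≈ 0.021277)
154*(-9*(-1) + z) = 154*(-9*(-1) + 1/47) = 154*(9 + 1/47) = 154*(424/47) = 65296/47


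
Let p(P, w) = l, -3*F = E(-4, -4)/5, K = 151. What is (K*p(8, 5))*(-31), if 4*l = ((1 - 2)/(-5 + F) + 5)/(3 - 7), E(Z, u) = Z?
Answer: 865985/568 ≈ 1524.6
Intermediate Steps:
F = 4/15 (F = -(-4)/(3*5) = -1/3*(-4/5) = 4/15 ≈ 0.26667)
l = -185/568 (l = (((1 - 2)/(-5 + 4/15) + 5)/(3 - 7))/4 = ((-1/(-71/15) + 5)/(-4))/4 = ((-1*(-15/71) + 5)*(-1/4))/4 = ((15/71 + 5)*(-1/4))/4 = ((370/71)*(-1/4))/4 = (1/4)*(-185/142) = -185/568 ≈ -0.32570)
p(P, w) = -185/568
(K*p(8, 5))*(-31) = (151*(-185/568))*(-31) = -27935/568*(-31) = 865985/568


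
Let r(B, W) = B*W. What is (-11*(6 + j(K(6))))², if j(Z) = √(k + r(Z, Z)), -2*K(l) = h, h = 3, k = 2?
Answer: 19481/4 + 726*√17 ≈ 7863.6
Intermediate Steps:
K(l) = -3/2 (K(l) = -½*3 = -3/2)
j(Z) = √(2 + Z²) (j(Z) = √(2 + Z*Z) = √(2 + Z²))
(-11*(6 + j(K(6))))² = (-11*(6 + √(2 + (-3/2)²)))² = (-11*(6 + √(2 + 9/4)))² = (-11*(6 + √(17/4)))² = (-11*(6 + √17/2))² = (-66 - 11*√17/2)²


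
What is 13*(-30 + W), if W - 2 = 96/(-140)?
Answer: -13052/35 ≈ -372.91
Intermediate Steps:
W = 46/35 (W = 2 + 96/(-140) = 2 + 96*(-1/140) = 2 - 24/35 = 46/35 ≈ 1.3143)
13*(-30 + W) = 13*(-30 + 46/35) = 13*(-1004/35) = -13052/35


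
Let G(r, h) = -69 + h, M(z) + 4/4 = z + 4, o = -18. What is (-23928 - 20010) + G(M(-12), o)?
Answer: -44025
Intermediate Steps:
M(z) = 3 + z (M(z) = -1 + (z + 4) = -1 + (4 + z) = 3 + z)
(-23928 - 20010) + G(M(-12), o) = (-23928 - 20010) + (-69 - 18) = -43938 - 87 = -44025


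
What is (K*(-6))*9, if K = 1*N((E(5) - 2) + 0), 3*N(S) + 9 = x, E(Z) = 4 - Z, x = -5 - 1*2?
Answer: 288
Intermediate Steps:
x = -7 (x = -5 - 2 = -7)
N(S) = -16/3 (N(S) = -3 + (⅓)*(-7) = -3 - 7/3 = -16/3)
K = -16/3 (K = 1*(-16/3) = -16/3 ≈ -5.3333)
(K*(-6))*9 = -16/3*(-6)*9 = 32*9 = 288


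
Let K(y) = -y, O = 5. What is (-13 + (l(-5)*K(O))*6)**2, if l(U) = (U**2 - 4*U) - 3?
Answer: 1620529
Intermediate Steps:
l(U) = -3 + U**2 - 4*U
(-13 + (l(-5)*K(O))*6)**2 = (-13 + ((-3 + (-5)**2 - 4*(-5))*(-1*5))*6)**2 = (-13 + ((-3 + 25 + 20)*(-5))*6)**2 = (-13 + (42*(-5))*6)**2 = (-13 - 210*6)**2 = (-13 - 1260)**2 = (-1273)**2 = 1620529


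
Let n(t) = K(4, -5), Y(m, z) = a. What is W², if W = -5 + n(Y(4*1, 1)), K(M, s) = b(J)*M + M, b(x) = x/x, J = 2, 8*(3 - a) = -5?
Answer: 9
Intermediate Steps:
a = 29/8 (a = 3 - ⅛*(-5) = 3 + 5/8 = 29/8 ≈ 3.6250)
Y(m, z) = 29/8
b(x) = 1
K(M, s) = 2*M (K(M, s) = 1*M + M = M + M = 2*M)
n(t) = 8 (n(t) = 2*4 = 8)
W = 3 (W = -5 + 8 = 3)
W² = 3² = 9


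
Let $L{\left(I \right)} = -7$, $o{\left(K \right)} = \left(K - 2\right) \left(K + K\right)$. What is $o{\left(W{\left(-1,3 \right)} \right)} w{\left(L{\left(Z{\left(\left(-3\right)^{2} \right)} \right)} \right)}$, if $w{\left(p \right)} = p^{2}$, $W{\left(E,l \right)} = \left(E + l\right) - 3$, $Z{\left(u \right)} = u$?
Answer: $294$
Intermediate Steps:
$W{\left(E,l \right)} = -3 + E + l$
$o{\left(K \right)} = 2 K \left(-2 + K\right)$ ($o{\left(K \right)} = \left(-2 + K\right) 2 K = 2 K \left(-2 + K\right)$)
$o{\left(W{\left(-1,3 \right)} \right)} w{\left(L{\left(Z{\left(\left(-3\right)^{2} \right)} \right)} \right)} = 2 \left(-3 - 1 + 3\right) \left(-2 - 1\right) \left(-7\right)^{2} = 2 \left(-1\right) \left(-2 - 1\right) 49 = 2 \left(-1\right) \left(-3\right) 49 = 6 \cdot 49 = 294$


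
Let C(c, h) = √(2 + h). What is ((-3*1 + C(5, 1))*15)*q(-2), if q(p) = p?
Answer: 90 - 30*√3 ≈ 38.038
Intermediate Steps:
((-3*1 + C(5, 1))*15)*q(-2) = ((-3*1 + √(2 + 1))*15)*(-2) = ((-3 + √3)*15)*(-2) = (-45 + 15*√3)*(-2) = 90 - 30*√3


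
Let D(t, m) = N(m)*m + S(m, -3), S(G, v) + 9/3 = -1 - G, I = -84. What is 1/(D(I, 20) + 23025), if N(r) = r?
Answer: 1/23401 ≈ 4.2733e-5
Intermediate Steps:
S(G, v) = -4 - G (S(G, v) = -3 + (-1 - G) = -4 - G)
D(t, m) = -4 + m² - m (D(t, m) = m*m + (-4 - m) = m² + (-4 - m) = -4 + m² - m)
1/(D(I, 20) + 23025) = 1/((-4 + 20² - 1*20) + 23025) = 1/((-4 + 400 - 20) + 23025) = 1/(376 + 23025) = 1/23401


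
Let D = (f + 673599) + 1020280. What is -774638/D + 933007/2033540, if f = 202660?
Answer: 194226804253/3856687918060 ≈ 0.050361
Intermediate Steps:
D = 1896539 (D = (202660 + 673599) + 1020280 = 876259 + 1020280 = 1896539)
-774638/D + 933007/2033540 = -774638/1896539 + 933007/2033540 = 194226804253/3856687918060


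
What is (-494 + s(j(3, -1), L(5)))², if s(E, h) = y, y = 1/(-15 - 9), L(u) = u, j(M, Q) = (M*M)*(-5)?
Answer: 140588449/576 ≈ 2.4408e+5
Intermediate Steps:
j(M, Q) = -5*M² (j(M, Q) = M²*(-5) = -5*M²)
y = -1/24 (y = 1/(-24) = -1/24 ≈ -0.041667)
s(E, h) = -1/24
(-494 + s(j(3, -1), L(5)))² = (-494 - 1/24)² = (-11857/24)² = 140588449/576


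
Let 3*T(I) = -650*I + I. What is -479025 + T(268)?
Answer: -1611007/3 ≈ -5.3700e+5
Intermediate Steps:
T(I) = -649*I/3 (T(I) = (-650*I + I)/3 = (-649*I)/3 = -649*I/3)
-479025 + T(268) = -479025 - 649/3*268 = -479025 - 173932/3 = -1611007/3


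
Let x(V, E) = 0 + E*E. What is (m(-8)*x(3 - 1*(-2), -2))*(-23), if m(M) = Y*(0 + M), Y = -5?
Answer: -3680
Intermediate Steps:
m(M) = -5*M (m(M) = -5*(0 + M) = -5*M)
x(V, E) = E**2 (x(V, E) = 0 + E**2 = E**2)
(m(-8)*x(3 - 1*(-2), -2))*(-23) = (-5*(-8)*(-2)**2)*(-23) = (40*4)*(-23) = 160*(-23) = -3680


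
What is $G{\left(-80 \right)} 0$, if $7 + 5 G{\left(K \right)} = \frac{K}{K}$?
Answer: $0$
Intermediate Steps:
$G{\left(K \right)} = - \frac{6}{5}$ ($G{\left(K \right)} = - \frac{7}{5} + \frac{K \frac{1}{K}}{5} = - \frac{7}{5} + \frac{1}{5} \cdot 1 = - \frac{7}{5} + \frac{1}{5} = - \frac{6}{5}$)
$G{\left(-80 \right)} 0 = \left(- \frac{6}{5}\right) 0 = 0$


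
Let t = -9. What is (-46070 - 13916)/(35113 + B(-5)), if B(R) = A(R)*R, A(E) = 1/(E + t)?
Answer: -839804/491587 ≈ -1.7084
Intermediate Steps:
A(E) = 1/(-9 + E) (A(E) = 1/(E - 9) = 1/(-9 + E))
B(R) = R/(-9 + R)
(-46070 - 13916)/(35113 + B(-5)) = (-46070 - 13916)/(35113 - 5/(-9 - 5)) = -59986/(35113 - 5/(-14)) = -59986/(35113 - 5*(-1/14)) = -59986/(35113 + 5/14) = -59986/491587/14 = -59986*14/491587 = -839804/491587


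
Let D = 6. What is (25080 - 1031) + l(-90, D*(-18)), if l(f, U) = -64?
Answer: 23985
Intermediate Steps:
(25080 - 1031) + l(-90, D*(-18)) = (25080 - 1031) - 64 = 24049 - 64 = 23985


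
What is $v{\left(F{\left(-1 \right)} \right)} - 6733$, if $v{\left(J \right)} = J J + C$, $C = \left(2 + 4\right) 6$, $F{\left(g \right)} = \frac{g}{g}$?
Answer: $-6696$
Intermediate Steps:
$F{\left(g \right)} = 1$
$C = 36$ ($C = 6 \cdot 6 = 36$)
$v{\left(J \right)} = 36 + J^{2}$ ($v{\left(J \right)} = J J + 36 = J^{2} + 36 = 36 + J^{2}$)
$v{\left(F{\left(-1 \right)} \right)} - 6733 = \left(36 + 1^{2}\right) - 6733 = \left(36 + 1\right) - 6733 = 37 - 6733 = -6696$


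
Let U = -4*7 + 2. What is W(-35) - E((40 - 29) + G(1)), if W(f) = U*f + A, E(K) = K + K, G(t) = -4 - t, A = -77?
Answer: 821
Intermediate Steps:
U = -26 (U = -28 + 2 = -26)
E(K) = 2*K
W(f) = -77 - 26*f (W(f) = -26*f - 77 = -77 - 26*f)
W(-35) - E((40 - 29) + G(1)) = (-77 - 26*(-35)) - 2*((40 - 29) + (-4 - 1*1)) = (-77 + 910) - 2*(11 + (-4 - 1)) = 833 - 2*(11 - 5) = 833 - 2*6 = 833 - 1*12 = 833 - 12 = 821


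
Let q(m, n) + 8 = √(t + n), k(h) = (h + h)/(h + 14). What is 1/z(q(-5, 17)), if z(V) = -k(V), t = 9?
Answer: 37/38 + 7*√26/38 ≈ 1.9130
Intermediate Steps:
k(h) = 2*h/(14 + h) (k(h) = (2*h)/(14 + h) = 2*h/(14 + h))
q(m, n) = -8 + √(9 + n)
z(V) = -2*V/(14 + V)
1/z(q(-5, 17)) = 1/(-2*(-8 + √(9 + 17))/(14 + (-8 + √(9 + 17)))) = 1/(-2*(-8 + √26)/(14 + (-8 + √26))) = 1/(-2*(-8 + √26)/(6 + √26)) = -(6 + √26)/(2*(-8 + √26))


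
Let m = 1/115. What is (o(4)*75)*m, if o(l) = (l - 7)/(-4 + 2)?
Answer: 45/46 ≈ 0.97826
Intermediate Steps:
o(l) = 7/2 - l/2 (o(l) = (-7 + l)/(-2) = (-7 + l)*(-½) = 7/2 - l/2)
m = 1/115 ≈ 0.0086956
(o(4)*75)*m = ((7/2 - ½*4)*75)*(1/115) = ((7/2 - 2)*75)*(1/115) = ((3/2)*75)*(1/115) = (225/2)*(1/115) = 45/46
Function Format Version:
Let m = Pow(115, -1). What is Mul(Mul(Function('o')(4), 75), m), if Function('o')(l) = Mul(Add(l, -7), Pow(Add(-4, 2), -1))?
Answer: Rational(45, 46) ≈ 0.97826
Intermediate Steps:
Function('o')(l) = Add(Rational(7, 2), Mul(Rational(-1, 2), l)) (Function('o')(l) = Mul(Add(-7, l), Pow(-2, -1)) = Mul(Add(-7, l), Rational(-1, 2)) = Add(Rational(7, 2), Mul(Rational(-1, 2), l)))
m = Rational(1, 115) ≈ 0.0086956
Mul(Mul(Function('o')(4), 75), m) = Mul(Mul(Add(Rational(7, 2), Mul(Rational(-1, 2), 4)), 75), Rational(1, 115)) = Mul(Mul(Add(Rational(7, 2), -2), 75), Rational(1, 115)) = Mul(Mul(Rational(3, 2), 75), Rational(1, 115)) = Mul(Rational(225, 2), Rational(1, 115)) = Rational(45, 46)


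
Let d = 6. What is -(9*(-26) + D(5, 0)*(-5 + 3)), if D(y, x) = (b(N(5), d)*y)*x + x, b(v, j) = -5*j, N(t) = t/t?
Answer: 234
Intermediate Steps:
N(t) = 1
D(y, x) = x - 30*x*y (D(y, x) = ((-5*6)*y)*x + x = (-30*y)*x + x = -30*x*y + x = x - 30*x*y)
-(9*(-26) + D(5, 0)*(-5 + 3)) = -(9*(-26) + (0*(1 - 30*5))*(-5 + 3)) = -(-234 + (0*(1 - 150))*(-2)) = -(-234 + (0*(-149))*(-2)) = -(-234 + 0*(-2)) = -(-234 + 0) = -1*(-234) = 234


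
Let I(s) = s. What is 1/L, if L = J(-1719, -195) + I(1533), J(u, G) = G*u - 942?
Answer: 1/335796 ≈ 2.9780e-6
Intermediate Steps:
J(u, G) = -942 + G*u
L = 335796 (L = (-942 - 195*(-1719)) + 1533 = (-942 + 335205) + 1533 = 334263 + 1533 = 335796)
1/L = 1/335796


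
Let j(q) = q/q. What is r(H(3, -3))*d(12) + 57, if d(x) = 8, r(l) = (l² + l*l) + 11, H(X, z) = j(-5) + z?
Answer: 209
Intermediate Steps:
j(q) = 1
H(X, z) = 1 + z
r(l) = 11 + 2*l² (r(l) = (l² + l²) + 11 = 2*l² + 11 = 11 + 2*l²)
r(H(3, -3))*d(12) + 57 = (11 + 2*(1 - 3)²)*8 + 57 = (11 + 2*(-2)²)*8 + 57 = (11 + 2*4)*8 + 57 = (11 + 8)*8 + 57 = 19*8 + 57 = 152 + 57 = 209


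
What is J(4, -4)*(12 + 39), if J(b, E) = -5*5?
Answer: -1275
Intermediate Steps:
J(b, E) = -25
J(4, -4)*(12 + 39) = -25*(12 + 39) = -25*51 = -1275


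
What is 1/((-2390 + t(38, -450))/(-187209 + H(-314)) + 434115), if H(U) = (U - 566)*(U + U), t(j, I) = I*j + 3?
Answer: 365431/158639059078 ≈ 2.3035e-6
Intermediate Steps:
t(j, I) = 3 + I*j
H(U) = 2*U*(-566 + U) (H(U) = (-566 + U)*(2*U) = 2*U*(-566 + U))
1/((-2390 + t(38, -450))/(-187209 + H(-314)) + 434115) = 1/((-2390 + (3 - 450*38))/(-187209 + 2*(-314)*(-566 - 314)) + 434115) = 1/((-2390 + (3 - 17100))/(-187209 + 2*(-314)*(-880)) + 434115) = 1/((-2390 - 17097)/(-187209 + 552640) + 434115) = 1/(-19487/365431 + 434115) = 1/(158639059078/365431) = 365431/158639059078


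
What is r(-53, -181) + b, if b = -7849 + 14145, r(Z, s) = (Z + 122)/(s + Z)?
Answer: 491065/78 ≈ 6295.7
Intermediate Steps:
r(Z, s) = (122 + Z)/(Z + s)
b = 6296
r(-53, -181) + b = (122 - 53)/(-53 - 181) + 6296 = 69/(-234) + 6296 = -1/234*69 + 6296 = -23/78 + 6296 = 491065/78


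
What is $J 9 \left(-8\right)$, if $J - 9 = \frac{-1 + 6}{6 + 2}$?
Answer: $-693$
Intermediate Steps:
$J = \frac{77}{8}$ ($J = 9 + \frac{-1 + 6}{6 + 2} = 9 + \frac{5}{8} = \frac{77}{8} \approx 9.625$)
$J 9 \left(-8\right) = \frac{77}{8} \cdot 9 \left(-8\right) = \frac{693}{8} \left(-8\right) = -693$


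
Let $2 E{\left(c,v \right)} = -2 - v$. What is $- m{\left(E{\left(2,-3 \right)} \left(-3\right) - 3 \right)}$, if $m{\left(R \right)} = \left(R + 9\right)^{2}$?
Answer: $- \frac{81}{4} \approx -20.25$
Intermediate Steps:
$E{\left(c,v \right)} = -1 - \frac{v}{2}$ ($E{\left(c,v \right)} = \frac{-2 - v}{2} = -1 - \frac{v}{2}$)
$m{\left(R \right)} = \left(9 + R\right)^{2}$
$- m{\left(E{\left(2,-3 \right)} \left(-3\right) - 3 \right)} = - \left(9 - \left(3 - \left(-1 - - \frac{3}{2}\right) \left(-3\right)\right)\right)^{2} = - \left(9 - \left(3 - \left(-1 + \frac{3}{2}\right) \left(-3\right)\right)\right)^{2} = - \left(9 + \left(\frac{1}{2} \left(-3\right) - 3\right)\right)^{2} = - \left(9 - \frac{9}{2}\right)^{2} = - \left(\frac{9}{2}\right)^{2} = \left(-1\right) \frac{81}{4} = - \frac{81}{4}$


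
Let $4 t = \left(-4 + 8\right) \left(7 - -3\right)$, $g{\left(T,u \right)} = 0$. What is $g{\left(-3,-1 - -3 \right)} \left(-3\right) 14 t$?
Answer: $0$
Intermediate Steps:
$t = 10$ ($t = \frac{\left(-4 + 8\right) \left(7 - -3\right)}{4} = \frac{4 \left(7 + 3\right)}{4} = \frac{4 \cdot 10}{4} = \frac{1}{4} \cdot 40 = 10$)
$g{\left(-3,-1 - -3 \right)} \left(-3\right) 14 t = 0 \left(-3\right) 14 \cdot 10 = 0 \cdot 14 \cdot 10 = 0 \cdot 10 = 0$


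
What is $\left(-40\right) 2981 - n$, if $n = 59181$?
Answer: $-178421$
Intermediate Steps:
$\left(-40\right) 2981 - n = \left(-40\right) 2981 - 59181 = -119240 - 59181 = -178421$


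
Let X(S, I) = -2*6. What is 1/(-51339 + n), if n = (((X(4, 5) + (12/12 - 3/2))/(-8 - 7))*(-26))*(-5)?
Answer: -3/153692 ≈ -1.9520e-5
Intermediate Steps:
X(S, I) = -12
n = 325/3 (n = (((-12 + (12/12 - 3/2))/(-8 - 7))*(-26))*(-5) = (((-12 + (12*(1/12) - 3*½))/(-15))*(-26))*(-5) = (((-12 + (1 - 3/2))*(-1/15))*(-26))*(-5) = (((-12 - ½)*(-1/15))*(-26))*(-5) = (-25/2*(-1/15)*(-26))*(-5) = ((⅚)*(-26))*(-5) = -65/3*(-5) = 325/3 ≈ 108.33)
1/(-51339 + n) = 1/(-51339 + 325/3) = 1/(-153692/3) = -3/153692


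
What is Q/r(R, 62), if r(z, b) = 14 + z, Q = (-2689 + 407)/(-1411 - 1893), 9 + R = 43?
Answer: 163/11328 ≈ 0.014389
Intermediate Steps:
R = 34 (R = -9 + 43 = 34)
Q = 163/236 (Q = -2282/(-3304) = -2282*(-1/3304) = 163/236 ≈ 0.69068)
Q/r(R, 62) = 163/(236*(14 + 34)) = (163/236)/48 = (163/236)*(1/48) = 163/11328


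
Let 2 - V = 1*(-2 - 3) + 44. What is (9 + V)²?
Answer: 784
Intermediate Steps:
V = -37 (V = 2 - (1*(-2 - 3) + 44) = 2 - (1*(-5) + 44) = 2 - (-5 + 44) = 2 - 1*39 = 2 - 39 = -37)
(9 + V)² = (9 - 37)² = (-28)² = 784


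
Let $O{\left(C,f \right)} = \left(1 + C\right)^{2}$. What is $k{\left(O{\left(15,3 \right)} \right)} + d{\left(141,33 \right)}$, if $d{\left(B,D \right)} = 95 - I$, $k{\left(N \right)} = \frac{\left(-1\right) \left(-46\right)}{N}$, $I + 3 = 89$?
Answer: $\frac{1175}{128} \approx 9.1797$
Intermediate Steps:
$I = 86$ ($I = -3 + 89 = 86$)
$k{\left(N \right)} = \frac{46}{N}$
$d{\left(B,D \right)} = 9$ ($d{\left(B,D \right)} = 95 - 86 = 9$)
$k{\left(O{\left(15,3 \right)} \right)} + d{\left(141,33 \right)} = \frac{46}{\left(1 + 15\right)^{2}} + 9 = \frac{46}{16^{2}} + 9 = \frac{46}{256} + 9 = 46 \cdot \frac{1}{256} + 9 = \frac{23}{128} + 9 = \frac{1175}{128}$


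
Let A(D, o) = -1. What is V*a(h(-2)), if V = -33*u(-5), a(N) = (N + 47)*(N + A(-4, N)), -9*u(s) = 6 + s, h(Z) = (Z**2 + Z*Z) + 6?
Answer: 8723/3 ≈ 2907.7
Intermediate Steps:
h(Z) = 6 + 2*Z**2 (h(Z) = (Z**2 + Z**2) + 6 = 2*Z**2 + 6 = 6 + 2*Z**2)
u(s) = -2/3 - s/9 (u(s) = -(6 + s)/9 = -2/3 - s/9)
a(N) = (-1 + N)*(47 + N) (a(N) = (N + 47)*(N - 1) = (47 + N)*(-1 + N) = (-1 + N)*(47 + N))
V = 11/3 (V = -33*(-2/3 - 1/9*(-5)) = -33*(-2/3 + 5/9) = -33*(-1/9) = 11/3 ≈ 3.6667)
V*a(h(-2)) = 11*(-47 + (6 + 2*(-2)**2)**2 + 46*(6 + 2*(-2)**2))/3 = 11*(-47 + (6 + 2*4)**2 + 46*(6 + 2*4))/3 = 11*(-47 + (6 + 8)**2 + 46*(6 + 8))/3 = 11*(-47 + 14**2 + 46*14)/3 = 11*(-47 + 196 + 644)/3 = (11/3)*793 = 8723/3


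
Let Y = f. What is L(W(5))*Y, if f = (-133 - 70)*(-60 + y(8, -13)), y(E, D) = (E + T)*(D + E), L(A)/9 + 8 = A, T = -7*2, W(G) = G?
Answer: -164430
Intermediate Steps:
T = -14
L(A) = -72 + 9*A
y(E, D) = (-14 + E)*(D + E) (y(E, D) = (E - 14)*(D + E) = (-14 + E)*(D + E))
f = 6090 (f = (-133 - 70)*(-60 + (8**2 - 14*(-13) - 14*8 - 13*8)) = -203*(-60 + (64 + 182 - 112 - 104)) = -203*(-60 + 30) = -203*(-30) = 6090)
Y = 6090
L(W(5))*Y = (-72 + 9*5)*6090 = (-72 + 45)*6090 = -27*6090 = -164430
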